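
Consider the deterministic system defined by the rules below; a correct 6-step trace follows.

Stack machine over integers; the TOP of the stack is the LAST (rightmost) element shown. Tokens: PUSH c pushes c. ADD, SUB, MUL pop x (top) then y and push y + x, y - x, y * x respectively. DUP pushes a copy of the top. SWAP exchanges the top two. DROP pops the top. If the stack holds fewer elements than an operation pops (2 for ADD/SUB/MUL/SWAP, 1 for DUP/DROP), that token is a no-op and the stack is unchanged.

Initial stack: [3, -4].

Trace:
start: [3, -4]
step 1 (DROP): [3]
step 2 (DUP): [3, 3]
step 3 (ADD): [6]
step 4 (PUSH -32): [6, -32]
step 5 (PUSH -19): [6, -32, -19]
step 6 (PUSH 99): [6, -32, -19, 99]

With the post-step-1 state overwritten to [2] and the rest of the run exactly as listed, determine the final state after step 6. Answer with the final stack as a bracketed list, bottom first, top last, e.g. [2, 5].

state after step 1 := [2]
step 2 (DUP): [2, 2]
step 3 (ADD): [4]
step 4 (PUSH -32): [4, -32]
step 5 (PUSH -19): [4, -32, -19]
step 6 (PUSH 99): [4, -32, -19, 99]

[4, -32, -19, 99]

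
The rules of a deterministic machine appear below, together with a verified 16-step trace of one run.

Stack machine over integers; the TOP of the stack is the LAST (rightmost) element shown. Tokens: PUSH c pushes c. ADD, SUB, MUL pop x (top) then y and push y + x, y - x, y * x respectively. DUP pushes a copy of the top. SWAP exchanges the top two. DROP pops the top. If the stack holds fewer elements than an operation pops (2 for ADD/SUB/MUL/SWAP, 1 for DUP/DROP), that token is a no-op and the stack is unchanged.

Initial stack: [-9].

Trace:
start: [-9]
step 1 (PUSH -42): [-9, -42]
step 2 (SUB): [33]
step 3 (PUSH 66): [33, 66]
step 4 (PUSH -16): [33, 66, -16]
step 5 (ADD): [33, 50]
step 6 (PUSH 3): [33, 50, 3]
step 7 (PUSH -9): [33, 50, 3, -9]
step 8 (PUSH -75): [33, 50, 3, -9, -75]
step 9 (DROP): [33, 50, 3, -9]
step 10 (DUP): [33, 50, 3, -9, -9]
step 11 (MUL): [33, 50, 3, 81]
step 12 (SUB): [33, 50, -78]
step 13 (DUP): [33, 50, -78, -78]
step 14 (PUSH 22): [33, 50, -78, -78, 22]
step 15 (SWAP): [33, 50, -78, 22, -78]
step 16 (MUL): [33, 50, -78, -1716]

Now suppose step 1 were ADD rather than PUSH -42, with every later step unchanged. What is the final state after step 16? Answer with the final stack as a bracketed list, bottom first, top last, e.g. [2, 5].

[-9, 50, -78, -1716]

(re-executing from step 1 with the substitution; state before step 1: [-9])
step 1 (ADD): [-9]
step 2 (SUB): [-9]
step 3 (PUSH 66): [-9, 66]
step 4 (PUSH -16): [-9, 66, -16]
step 5 (ADD): [-9, 50]
step 6 (PUSH 3): [-9, 50, 3]
step 7 (PUSH -9): [-9, 50, 3, -9]
step 8 (PUSH -75): [-9, 50, 3, -9, -75]
step 9 (DROP): [-9, 50, 3, -9]
step 10 (DUP): [-9, 50, 3, -9, -9]
step 11 (MUL): [-9, 50, 3, 81]
step 12 (SUB): [-9, 50, -78]
step 13 (DUP): [-9, 50, -78, -78]
step 14 (PUSH 22): [-9, 50, -78, -78, 22]
step 15 (SWAP): [-9, 50, -78, 22, -78]
step 16 (MUL): [-9, 50, -78, -1716]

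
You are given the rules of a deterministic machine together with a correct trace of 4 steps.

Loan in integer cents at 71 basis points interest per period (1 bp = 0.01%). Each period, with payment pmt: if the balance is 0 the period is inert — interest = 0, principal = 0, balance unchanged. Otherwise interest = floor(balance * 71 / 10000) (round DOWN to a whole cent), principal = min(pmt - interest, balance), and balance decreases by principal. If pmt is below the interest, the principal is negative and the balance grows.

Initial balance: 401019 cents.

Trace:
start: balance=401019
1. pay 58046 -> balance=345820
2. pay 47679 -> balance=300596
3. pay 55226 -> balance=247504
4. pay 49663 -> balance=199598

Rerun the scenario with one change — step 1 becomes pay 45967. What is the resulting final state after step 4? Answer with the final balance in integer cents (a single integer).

(re-executing from step 1 with the substitution; state before step 1: balance=401019)
1. pay 45967 -> balance=357899
2. pay 47679 -> balance=312761
3. pay 55226 -> balance=259755
4. pay 49663 -> balance=211936

211936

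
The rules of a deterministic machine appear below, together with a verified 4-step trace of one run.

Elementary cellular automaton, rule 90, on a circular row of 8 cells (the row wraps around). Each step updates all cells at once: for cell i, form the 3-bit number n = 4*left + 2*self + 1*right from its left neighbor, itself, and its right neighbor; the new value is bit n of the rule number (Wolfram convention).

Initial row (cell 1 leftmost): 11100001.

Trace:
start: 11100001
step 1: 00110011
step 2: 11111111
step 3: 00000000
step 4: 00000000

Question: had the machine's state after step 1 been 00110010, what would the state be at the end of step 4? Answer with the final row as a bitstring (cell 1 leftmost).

state after step 1 := 00110010
step 2: 01111101
step 3: 01000100
step 4: 10101010

10101010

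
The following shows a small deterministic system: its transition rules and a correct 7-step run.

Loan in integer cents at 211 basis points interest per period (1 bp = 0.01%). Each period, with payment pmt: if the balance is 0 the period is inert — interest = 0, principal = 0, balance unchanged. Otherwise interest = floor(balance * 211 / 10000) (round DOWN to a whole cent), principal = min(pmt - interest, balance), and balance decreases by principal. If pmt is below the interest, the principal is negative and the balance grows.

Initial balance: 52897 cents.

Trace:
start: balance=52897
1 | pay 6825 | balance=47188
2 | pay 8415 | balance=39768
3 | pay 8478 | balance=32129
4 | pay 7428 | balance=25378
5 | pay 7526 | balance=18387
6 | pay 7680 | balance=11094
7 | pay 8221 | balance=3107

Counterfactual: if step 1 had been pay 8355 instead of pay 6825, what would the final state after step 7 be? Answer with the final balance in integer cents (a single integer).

1374

(re-executing from step 1 with the substitution; state before step 1: balance=52897)
1 | pay 8355 | balance=45658
2 | pay 8415 | balance=38206
3 | pay 8478 | balance=30534
4 | pay 7428 | balance=23750
5 | pay 7526 | balance=16725
6 | pay 7680 | balance=9397
7 | pay 8221 | balance=1374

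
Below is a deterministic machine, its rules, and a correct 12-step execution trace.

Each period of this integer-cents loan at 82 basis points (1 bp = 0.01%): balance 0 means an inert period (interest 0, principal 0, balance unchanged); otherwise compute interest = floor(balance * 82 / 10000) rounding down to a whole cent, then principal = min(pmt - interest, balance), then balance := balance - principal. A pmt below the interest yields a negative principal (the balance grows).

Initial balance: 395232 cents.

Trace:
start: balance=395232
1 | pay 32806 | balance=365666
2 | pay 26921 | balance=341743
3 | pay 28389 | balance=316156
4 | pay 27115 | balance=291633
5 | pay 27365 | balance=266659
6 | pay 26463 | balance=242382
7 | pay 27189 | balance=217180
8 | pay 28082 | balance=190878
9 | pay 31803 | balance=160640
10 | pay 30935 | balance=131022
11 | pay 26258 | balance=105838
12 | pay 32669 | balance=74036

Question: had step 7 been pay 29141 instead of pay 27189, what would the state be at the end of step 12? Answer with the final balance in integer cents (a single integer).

72002

(re-executing from step 7 with the substitution; state before step 7: balance=242382)
7 | pay 29141 | balance=215228
8 | pay 28082 | balance=188910
9 | pay 31803 | balance=158656
10 | pay 30935 | balance=129021
11 | pay 26258 | balance=103820
12 | pay 32669 | balance=72002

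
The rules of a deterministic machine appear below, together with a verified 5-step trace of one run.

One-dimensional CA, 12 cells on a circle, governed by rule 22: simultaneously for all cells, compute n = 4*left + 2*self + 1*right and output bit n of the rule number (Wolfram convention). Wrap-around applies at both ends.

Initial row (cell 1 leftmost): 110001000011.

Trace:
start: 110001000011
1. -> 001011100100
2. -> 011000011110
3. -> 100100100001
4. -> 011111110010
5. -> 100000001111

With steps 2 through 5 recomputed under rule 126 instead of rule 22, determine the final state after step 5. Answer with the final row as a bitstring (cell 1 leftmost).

(re-executing steps 2..5 under rule 126; state before step 2: 001011100100)
2. -> 011110111110
3. -> 110011100011
4. -> 011110110110
5. -> 110011111111

110011111111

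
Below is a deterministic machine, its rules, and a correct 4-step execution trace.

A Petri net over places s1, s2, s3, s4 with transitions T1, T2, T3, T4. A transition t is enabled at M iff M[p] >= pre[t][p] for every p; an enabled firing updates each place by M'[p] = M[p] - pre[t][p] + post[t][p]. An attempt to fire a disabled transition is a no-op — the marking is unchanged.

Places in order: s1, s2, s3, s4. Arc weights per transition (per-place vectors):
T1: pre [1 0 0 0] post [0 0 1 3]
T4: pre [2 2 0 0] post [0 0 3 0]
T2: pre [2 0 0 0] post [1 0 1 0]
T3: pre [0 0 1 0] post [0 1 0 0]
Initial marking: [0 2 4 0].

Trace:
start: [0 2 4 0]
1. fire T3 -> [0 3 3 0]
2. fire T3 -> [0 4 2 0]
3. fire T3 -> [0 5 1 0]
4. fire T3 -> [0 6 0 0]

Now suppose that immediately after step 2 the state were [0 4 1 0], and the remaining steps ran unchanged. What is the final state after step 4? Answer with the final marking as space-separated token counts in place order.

0 5 0 0

state after step 2 := [0 4 1 0]
3. fire T3 -> [0 5 0 0]
4. fire T3 -> [0 5 0 0]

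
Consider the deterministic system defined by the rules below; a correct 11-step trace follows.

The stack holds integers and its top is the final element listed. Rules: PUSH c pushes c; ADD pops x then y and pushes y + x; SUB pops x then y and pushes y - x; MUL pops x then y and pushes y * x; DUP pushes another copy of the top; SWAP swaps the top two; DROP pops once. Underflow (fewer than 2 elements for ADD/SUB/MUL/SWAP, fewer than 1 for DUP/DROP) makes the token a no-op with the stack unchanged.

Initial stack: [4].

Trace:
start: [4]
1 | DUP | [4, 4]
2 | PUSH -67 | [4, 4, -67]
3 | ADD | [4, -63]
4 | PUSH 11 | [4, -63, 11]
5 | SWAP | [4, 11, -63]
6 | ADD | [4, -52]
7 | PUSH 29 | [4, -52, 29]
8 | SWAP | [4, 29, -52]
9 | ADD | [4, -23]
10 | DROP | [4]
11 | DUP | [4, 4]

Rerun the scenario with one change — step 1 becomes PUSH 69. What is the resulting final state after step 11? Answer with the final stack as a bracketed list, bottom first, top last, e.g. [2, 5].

(re-executing from step 1 with the substitution; state before step 1: [4])
1 | PUSH 69 | [4, 69]
2 | PUSH -67 | [4, 69, -67]
3 | ADD | [4, 2]
4 | PUSH 11 | [4, 2, 11]
5 | SWAP | [4, 11, 2]
6 | ADD | [4, 13]
7 | PUSH 29 | [4, 13, 29]
8 | SWAP | [4, 29, 13]
9 | ADD | [4, 42]
10 | DROP | [4]
11 | DUP | [4, 4]

[4, 4]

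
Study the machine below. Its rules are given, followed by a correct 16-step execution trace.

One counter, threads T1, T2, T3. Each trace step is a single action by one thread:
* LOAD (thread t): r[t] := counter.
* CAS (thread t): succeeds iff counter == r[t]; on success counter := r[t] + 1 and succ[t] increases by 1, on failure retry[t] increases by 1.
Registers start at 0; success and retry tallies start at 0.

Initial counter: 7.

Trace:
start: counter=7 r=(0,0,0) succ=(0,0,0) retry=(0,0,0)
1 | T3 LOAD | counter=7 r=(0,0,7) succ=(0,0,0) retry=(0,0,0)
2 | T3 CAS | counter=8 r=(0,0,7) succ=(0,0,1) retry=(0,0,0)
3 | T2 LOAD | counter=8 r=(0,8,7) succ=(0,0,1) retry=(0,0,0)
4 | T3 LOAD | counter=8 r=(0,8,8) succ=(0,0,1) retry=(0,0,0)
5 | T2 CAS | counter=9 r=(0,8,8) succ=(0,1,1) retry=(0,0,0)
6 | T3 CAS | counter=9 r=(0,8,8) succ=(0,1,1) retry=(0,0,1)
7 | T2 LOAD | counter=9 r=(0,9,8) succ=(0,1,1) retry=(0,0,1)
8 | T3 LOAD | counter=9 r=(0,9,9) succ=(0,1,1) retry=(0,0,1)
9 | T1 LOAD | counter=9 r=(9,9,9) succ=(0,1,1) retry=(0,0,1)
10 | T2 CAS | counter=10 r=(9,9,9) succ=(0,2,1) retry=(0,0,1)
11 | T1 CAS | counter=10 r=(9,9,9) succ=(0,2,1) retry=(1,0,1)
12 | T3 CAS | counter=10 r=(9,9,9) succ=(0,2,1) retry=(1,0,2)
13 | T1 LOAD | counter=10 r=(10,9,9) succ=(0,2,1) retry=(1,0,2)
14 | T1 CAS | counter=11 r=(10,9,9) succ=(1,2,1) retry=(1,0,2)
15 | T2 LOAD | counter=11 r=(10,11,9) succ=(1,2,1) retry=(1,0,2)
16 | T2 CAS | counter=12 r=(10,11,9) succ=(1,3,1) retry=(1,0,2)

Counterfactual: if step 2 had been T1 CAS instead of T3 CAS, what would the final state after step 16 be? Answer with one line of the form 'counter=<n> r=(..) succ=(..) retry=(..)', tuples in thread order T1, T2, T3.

counter=11 r=(9,10,8) succ=(1,3,0) retry=(2,0,2)

(re-executing from step 2 with the substitution; state before step 2: counter=7 r=(0,0,7) succ=(0,0,0) retry=(0,0,0))
2 | T1 CAS | counter=7 r=(0,0,7) succ=(0,0,0) retry=(1,0,0)
3 | T2 LOAD | counter=7 r=(0,7,7) succ=(0,0,0) retry=(1,0,0)
4 | T3 LOAD | counter=7 r=(0,7,7) succ=(0,0,0) retry=(1,0,0)
5 | T2 CAS | counter=8 r=(0,7,7) succ=(0,1,0) retry=(1,0,0)
6 | T3 CAS | counter=8 r=(0,7,7) succ=(0,1,0) retry=(1,0,1)
7 | T2 LOAD | counter=8 r=(0,8,7) succ=(0,1,0) retry=(1,0,1)
8 | T3 LOAD | counter=8 r=(0,8,8) succ=(0,1,0) retry=(1,0,1)
9 | T1 LOAD | counter=8 r=(8,8,8) succ=(0,1,0) retry=(1,0,1)
10 | T2 CAS | counter=9 r=(8,8,8) succ=(0,2,0) retry=(1,0,1)
11 | T1 CAS | counter=9 r=(8,8,8) succ=(0,2,0) retry=(2,0,1)
12 | T3 CAS | counter=9 r=(8,8,8) succ=(0,2,0) retry=(2,0,2)
13 | T1 LOAD | counter=9 r=(9,8,8) succ=(0,2,0) retry=(2,0,2)
14 | T1 CAS | counter=10 r=(9,8,8) succ=(1,2,0) retry=(2,0,2)
15 | T2 LOAD | counter=10 r=(9,10,8) succ=(1,2,0) retry=(2,0,2)
16 | T2 CAS | counter=11 r=(9,10,8) succ=(1,3,0) retry=(2,0,2)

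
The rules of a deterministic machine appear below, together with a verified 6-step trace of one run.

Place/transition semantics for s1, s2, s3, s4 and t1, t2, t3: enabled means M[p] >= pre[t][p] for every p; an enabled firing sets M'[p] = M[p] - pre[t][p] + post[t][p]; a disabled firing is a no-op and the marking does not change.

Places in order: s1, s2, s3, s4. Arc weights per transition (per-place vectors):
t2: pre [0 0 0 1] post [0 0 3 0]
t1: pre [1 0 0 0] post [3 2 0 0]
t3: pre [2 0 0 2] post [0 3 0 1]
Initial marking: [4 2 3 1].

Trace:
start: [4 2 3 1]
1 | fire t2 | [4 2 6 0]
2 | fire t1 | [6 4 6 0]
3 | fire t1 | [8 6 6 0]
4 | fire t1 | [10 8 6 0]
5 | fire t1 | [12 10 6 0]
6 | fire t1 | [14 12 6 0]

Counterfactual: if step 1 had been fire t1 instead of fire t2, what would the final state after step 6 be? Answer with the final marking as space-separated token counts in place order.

(re-executing from step 1 with the substitution; state before step 1: [4 2 3 1])
1 | fire t1 | [6 4 3 1]
2 | fire t1 | [8 6 3 1]
3 | fire t1 | [10 8 3 1]
4 | fire t1 | [12 10 3 1]
5 | fire t1 | [14 12 3 1]
6 | fire t1 | [16 14 3 1]

16 14 3 1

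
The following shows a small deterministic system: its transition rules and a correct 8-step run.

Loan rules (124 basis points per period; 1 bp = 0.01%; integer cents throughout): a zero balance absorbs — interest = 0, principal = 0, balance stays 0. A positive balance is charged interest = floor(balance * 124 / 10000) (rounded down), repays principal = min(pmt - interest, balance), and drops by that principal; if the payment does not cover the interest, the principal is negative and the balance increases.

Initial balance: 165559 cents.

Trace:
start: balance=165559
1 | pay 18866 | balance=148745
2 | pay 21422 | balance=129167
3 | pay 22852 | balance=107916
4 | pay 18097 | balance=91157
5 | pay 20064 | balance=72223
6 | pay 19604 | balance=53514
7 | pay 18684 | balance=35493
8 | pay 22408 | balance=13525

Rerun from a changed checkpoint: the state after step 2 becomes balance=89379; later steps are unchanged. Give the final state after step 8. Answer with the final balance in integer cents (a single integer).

0

state after step 2 := balance=89379
3 | pay 22852 | balance=67635
4 | pay 18097 | balance=50376
5 | pay 20064 | balance=30936
6 | pay 19604 | balance=11715
7 | pay 18684 | balance=0
8 | pay 22408 | balance=0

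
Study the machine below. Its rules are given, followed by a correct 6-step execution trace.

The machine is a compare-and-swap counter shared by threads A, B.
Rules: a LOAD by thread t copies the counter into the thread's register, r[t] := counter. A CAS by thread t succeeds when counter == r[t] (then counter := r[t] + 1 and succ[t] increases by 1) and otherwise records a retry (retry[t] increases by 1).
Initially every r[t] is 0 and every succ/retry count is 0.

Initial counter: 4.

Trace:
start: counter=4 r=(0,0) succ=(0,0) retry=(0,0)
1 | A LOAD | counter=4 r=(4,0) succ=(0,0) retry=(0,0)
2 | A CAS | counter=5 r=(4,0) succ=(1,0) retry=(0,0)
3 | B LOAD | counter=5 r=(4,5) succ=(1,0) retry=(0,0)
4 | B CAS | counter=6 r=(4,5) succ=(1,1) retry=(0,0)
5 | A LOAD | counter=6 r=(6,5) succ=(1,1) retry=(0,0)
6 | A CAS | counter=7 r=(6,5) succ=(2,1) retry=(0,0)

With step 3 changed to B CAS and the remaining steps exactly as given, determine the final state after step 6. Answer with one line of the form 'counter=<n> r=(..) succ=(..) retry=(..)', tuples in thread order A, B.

counter=6 r=(5,0) succ=(2,0) retry=(0,2)

(re-executing from step 3 with the substitution; state before step 3: counter=5 r=(4,0) succ=(1,0) retry=(0,0))
3 | B CAS | counter=5 r=(4,0) succ=(1,0) retry=(0,1)
4 | B CAS | counter=5 r=(4,0) succ=(1,0) retry=(0,2)
5 | A LOAD | counter=5 r=(5,0) succ=(1,0) retry=(0,2)
6 | A CAS | counter=6 r=(5,0) succ=(2,0) retry=(0,2)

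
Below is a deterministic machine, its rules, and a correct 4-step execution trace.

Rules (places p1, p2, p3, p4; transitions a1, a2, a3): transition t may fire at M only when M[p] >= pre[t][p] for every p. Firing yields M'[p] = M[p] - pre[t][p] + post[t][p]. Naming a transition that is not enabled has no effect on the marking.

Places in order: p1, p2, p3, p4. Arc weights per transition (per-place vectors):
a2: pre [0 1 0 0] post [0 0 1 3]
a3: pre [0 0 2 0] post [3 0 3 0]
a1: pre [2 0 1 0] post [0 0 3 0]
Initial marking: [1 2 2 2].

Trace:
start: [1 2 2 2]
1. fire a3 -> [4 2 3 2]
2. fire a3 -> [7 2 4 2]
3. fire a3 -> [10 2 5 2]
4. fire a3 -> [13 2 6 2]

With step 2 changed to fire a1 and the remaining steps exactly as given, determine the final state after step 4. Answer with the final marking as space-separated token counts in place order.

(re-executing from step 2 with the substitution; state before step 2: [4 2 3 2])
2. fire a1 -> [2 2 5 2]
3. fire a3 -> [5 2 6 2]
4. fire a3 -> [8 2 7 2]

8 2 7 2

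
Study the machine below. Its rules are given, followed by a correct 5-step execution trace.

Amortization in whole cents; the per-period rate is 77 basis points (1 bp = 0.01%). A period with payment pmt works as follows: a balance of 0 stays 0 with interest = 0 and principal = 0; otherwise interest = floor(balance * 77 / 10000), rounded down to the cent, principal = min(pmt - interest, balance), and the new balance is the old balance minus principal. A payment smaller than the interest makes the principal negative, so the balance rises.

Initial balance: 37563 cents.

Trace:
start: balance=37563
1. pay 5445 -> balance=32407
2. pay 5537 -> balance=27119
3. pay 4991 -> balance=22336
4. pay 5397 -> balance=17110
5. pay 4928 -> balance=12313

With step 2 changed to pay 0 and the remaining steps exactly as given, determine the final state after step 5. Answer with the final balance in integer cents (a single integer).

(re-executing from step 2 with the substitution; state before step 2: balance=32407)
2. pay 0 -> balance=32656
3. pay 4991 -> balance=27916
4. pay 5397 -> balance=22733
5. pay 4928 -> balance=17980

17980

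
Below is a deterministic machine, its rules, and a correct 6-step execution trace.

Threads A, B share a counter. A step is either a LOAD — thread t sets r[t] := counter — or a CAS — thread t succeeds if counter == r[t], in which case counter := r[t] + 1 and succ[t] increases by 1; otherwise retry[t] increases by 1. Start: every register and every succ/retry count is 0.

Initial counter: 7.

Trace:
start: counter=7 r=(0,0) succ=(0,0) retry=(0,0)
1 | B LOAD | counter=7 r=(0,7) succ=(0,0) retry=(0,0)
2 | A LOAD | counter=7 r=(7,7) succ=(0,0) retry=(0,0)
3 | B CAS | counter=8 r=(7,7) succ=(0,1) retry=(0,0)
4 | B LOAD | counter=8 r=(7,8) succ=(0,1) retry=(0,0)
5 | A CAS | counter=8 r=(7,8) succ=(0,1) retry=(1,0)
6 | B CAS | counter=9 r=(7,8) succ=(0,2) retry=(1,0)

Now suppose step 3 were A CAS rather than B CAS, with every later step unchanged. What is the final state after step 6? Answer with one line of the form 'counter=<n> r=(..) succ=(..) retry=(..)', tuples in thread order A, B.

counter=9 r=(7,8) succ=(1,1) retry=(1,0)

(re-executing from step 3 with the substitution; state before step 3: counter=7 r=(7,7) succ=(0,0) retry=(0,0))
3 | A CAS | counter=8 r=(7,7) succ=(1,0) retry=(0,0)
4 | B LOAD | counter=8 r=(7,8) succ=(1,0) retry=(0,0)
5 | A CAS | counter=8 r=(7,8) succ=(1,0) retry=(1,0)
6 | B CAS | counter=9 r=(7,8) succ=(1,1) retry=(1,0)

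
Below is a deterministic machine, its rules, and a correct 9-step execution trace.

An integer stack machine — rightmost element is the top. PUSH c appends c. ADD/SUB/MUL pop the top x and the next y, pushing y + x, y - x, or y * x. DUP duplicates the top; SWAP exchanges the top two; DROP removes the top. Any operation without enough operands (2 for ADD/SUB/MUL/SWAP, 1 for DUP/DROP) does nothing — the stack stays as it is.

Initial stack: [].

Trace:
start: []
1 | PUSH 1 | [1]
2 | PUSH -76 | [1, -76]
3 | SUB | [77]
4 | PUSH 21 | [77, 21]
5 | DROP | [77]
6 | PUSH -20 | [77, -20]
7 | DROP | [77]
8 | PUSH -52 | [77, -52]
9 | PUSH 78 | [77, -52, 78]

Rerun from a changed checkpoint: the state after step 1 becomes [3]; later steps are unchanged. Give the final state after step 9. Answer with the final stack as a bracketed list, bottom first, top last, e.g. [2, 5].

[79, -52, 78]

state after step 1 := [3]
2 | PUSH -76 | [3, -76]
3 | SUB | [79]
4 | PUSH 21 | [79, 21]
5 | DROP | [79]
6 | PUSH -20 | [79, -20]
7 | DROP | [79]
8 | PUSH -52 | [79, -52]
9 | PUSH 78 | [79, -52, 78]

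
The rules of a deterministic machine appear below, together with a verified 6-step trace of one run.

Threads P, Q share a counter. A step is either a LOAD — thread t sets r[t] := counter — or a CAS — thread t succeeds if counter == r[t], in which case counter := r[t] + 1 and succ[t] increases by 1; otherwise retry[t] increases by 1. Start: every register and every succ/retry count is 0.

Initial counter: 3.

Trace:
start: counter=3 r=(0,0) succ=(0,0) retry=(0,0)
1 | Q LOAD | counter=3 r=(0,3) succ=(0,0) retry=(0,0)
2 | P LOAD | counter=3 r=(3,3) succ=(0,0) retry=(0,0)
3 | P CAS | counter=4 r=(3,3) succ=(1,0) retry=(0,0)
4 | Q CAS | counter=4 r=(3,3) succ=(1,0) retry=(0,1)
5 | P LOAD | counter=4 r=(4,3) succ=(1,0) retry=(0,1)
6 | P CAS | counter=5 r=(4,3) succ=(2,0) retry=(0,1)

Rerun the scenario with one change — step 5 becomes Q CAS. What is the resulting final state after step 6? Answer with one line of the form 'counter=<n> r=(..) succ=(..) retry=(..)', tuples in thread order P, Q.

(re-executing from step 5 with the substitution; state before step 5: counter=4 r=(3,3) succ=(1,0) retry=(0,1))
5 | Q CAS | counter=4 r=(3,3) succ=(1,0) retry=(0,2)
6 | P CAS | counter=4 r=(3,3) succ=(1,0) retry=(1,2)

counter=4 r=(3,3) succ=(1,0) retry=(1,2)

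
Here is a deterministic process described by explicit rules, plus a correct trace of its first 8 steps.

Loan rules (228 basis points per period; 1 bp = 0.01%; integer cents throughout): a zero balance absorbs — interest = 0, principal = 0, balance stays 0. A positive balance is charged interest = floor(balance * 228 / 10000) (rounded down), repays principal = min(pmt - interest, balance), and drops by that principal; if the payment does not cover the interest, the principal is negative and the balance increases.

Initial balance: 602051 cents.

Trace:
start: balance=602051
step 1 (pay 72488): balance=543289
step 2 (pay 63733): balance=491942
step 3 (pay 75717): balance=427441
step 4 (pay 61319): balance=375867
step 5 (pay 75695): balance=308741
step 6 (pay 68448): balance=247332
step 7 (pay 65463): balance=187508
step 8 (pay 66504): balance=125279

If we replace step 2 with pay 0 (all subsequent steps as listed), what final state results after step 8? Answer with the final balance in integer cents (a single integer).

198242

(re-executing from step 2 with the substitution; state before step 2: balance=543289)
step 2 (pay 0): balance=555675
step 3 (pay 75717): balance=492627
step 4 (pay 61319): balance=442539
step 5 (pay 75695): balance=376933
step 6 (pay 68448): balance=317079
step 7 (pay 65463): balance=258845
step 8 (pay 66504): balance=198242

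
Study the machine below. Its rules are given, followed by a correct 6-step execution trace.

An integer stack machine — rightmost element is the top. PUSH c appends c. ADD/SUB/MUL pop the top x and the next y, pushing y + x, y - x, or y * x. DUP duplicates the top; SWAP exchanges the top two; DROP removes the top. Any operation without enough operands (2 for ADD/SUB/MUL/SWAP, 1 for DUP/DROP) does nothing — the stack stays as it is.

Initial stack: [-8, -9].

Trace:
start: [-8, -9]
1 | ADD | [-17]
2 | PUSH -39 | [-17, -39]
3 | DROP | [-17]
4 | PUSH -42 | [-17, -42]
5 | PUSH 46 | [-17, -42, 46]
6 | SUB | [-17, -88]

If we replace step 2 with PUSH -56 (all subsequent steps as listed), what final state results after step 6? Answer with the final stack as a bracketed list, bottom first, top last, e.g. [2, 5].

(re-executing from step 2 with the substitution; state before step 2: [-17])
2 | PUSH -56 | [-17, -56]
3 | DROP | [-17]
4 | PUSH -42 | [-17, -42]
5 | PUSH 46 | [-17, -42, 46]
6 | SUB | [-17, -88]

[-17, -88]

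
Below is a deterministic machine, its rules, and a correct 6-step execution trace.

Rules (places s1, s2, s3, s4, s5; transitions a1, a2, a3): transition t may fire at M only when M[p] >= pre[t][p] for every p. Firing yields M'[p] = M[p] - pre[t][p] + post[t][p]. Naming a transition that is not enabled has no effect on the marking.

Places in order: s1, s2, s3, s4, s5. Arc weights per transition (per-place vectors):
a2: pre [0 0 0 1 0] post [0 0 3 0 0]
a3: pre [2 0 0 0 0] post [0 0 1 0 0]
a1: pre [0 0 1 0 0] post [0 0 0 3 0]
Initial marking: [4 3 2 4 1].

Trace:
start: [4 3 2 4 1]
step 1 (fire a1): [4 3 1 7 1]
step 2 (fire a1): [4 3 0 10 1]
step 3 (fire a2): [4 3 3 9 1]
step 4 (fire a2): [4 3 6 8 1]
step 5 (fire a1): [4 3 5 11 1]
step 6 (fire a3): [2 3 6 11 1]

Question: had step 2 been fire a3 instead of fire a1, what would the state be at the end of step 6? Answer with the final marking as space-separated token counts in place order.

(re-executing from step 2 with the substitution; state before step 2: [4 3 1 7 1])
step 2 (fire a3): [2 3 2 7 1]
step 3 (fire a2): [2 3 5 6 1]
step 4 (fire a2): [2 3 8 5 1]
step 5 (fire a1): [2 3 7 8 1]
step 6 (fire a3): [0 3 8 8 1]

0 3 8 8 1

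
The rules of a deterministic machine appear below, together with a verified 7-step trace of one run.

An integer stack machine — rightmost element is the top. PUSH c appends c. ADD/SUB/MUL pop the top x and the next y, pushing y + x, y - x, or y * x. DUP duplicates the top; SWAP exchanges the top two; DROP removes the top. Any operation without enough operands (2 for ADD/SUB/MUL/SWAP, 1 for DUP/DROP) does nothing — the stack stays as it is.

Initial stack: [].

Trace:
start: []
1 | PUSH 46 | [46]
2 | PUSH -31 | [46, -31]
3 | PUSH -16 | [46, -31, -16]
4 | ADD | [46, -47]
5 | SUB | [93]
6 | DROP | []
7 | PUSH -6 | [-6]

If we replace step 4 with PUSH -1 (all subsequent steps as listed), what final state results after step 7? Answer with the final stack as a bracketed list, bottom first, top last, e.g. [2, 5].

[46, -31, -6]

(re-executing from step 4 with the substitution; state before step 4: [46, -31, -16])
4 | PUSH -1 | [46, -31, -16, -1]
5 | SUB | [46, -31, -15]
6 | DROP | [46, -31]
7 | PUSH -6 | [46, -31, -6]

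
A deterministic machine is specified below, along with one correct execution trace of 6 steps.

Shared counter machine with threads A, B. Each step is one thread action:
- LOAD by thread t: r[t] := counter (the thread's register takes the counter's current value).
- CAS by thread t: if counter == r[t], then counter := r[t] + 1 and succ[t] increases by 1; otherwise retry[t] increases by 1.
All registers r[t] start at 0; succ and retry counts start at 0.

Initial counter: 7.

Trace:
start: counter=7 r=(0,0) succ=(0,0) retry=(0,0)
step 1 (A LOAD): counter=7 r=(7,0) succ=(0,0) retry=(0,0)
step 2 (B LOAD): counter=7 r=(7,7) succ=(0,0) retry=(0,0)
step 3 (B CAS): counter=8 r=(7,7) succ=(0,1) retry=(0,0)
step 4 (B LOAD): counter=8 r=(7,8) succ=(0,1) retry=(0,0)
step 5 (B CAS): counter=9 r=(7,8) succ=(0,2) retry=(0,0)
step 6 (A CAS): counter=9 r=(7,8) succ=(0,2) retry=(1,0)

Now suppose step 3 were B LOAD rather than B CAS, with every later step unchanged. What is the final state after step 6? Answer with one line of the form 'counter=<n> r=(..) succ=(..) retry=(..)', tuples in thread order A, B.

(re-executing from step 3 with the substitution; state before step 3: counter=7 r=(7,7) succ=(0,0) retry=(0,0))
step 3 (B LOAD): counter=7 r=(7,7) succ=(0,0) retry=(0,0)
step 4 (B LOAD): counter=7 r=(7,7) succ=(0,0) retry=(0,0)
step 5 (B CAS): counter=8 r=(7,7) succ=(0,1) retry=(0,0)
step 6 (A CAS): counter=8 r=(7,7) succ=(0,1) retry=(1,0)

counter=8 r=(7,7) succ=(0,1) retry=(1,0)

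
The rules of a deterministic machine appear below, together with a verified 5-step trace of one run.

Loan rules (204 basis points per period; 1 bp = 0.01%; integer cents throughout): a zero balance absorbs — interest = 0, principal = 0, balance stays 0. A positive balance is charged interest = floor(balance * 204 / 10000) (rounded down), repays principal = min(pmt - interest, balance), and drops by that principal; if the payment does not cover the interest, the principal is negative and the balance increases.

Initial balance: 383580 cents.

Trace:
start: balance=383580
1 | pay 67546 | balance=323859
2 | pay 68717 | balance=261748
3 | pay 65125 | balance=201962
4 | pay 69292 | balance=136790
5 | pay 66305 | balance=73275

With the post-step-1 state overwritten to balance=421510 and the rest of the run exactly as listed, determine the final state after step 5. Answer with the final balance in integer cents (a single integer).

state after step 1 := balance=421510
2 | pay 68717 | balance=361391
3 | pay 65125 | balance=303638
4 | pay 69292 | balance=240540
5 | pay 66305 | balance=179142

179142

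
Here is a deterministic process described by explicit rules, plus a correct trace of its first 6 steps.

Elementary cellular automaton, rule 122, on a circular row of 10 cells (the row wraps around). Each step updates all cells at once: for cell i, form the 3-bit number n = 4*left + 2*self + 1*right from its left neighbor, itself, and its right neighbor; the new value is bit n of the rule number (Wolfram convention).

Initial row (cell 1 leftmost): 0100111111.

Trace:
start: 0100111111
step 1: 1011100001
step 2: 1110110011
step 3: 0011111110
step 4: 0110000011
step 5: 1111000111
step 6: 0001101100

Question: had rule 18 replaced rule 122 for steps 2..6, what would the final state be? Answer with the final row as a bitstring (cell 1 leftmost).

(re-executing steps 2..6 under rule 18; state before step 2: 1011100001)
step 2: 0000010010
step 3: 0000101101
step 4: 1001000000
step 5: 0110100001
step 6: 0000010010

0000010010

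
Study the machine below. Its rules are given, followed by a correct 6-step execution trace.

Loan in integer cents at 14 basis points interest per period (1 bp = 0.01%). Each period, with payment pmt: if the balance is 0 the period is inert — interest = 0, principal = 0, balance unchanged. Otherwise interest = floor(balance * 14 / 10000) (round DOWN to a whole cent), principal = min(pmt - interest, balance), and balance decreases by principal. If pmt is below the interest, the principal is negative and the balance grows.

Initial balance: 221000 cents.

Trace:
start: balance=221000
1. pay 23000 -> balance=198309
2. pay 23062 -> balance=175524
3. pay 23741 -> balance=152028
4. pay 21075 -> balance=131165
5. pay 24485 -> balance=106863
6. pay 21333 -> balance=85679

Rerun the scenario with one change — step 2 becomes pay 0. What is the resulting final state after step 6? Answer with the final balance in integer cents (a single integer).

108873

(re-executing from step 2 with the substitution; state before step 2: balance=198309)
2. pay 0 -> balance=198586
3. pay 23741 -> balance=175123
4. pay 21075 -> balance=154293
5. pay 24485 -> balance=130024
6. pay 21333 -> balance=108873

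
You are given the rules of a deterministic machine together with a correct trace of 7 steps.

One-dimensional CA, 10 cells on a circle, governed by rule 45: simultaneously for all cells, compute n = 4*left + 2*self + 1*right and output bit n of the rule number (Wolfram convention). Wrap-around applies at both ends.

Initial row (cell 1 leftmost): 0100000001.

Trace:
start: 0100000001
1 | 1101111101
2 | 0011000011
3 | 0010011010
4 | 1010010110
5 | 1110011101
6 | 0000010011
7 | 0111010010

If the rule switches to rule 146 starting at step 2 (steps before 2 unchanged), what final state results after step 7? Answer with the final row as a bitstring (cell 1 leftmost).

(re-executing steps 2..7 under rule 146; state before step 2: 1101111101)
2 | 1000111000
3 | 0101010101
4 | 0000000000
5 | 0000000000
6 | 0000000000
7 | 0000000000

0000000000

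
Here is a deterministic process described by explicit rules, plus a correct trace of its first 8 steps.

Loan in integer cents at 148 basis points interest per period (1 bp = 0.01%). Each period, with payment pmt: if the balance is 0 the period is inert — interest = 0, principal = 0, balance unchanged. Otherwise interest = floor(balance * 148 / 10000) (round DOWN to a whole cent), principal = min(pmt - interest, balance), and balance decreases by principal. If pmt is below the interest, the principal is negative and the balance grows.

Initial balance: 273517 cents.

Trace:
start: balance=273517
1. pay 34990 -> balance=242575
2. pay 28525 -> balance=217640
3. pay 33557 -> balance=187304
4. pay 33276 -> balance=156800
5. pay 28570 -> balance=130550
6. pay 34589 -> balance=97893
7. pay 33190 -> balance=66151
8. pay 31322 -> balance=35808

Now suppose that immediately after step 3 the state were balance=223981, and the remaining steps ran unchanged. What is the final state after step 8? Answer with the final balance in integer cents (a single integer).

75280

state after step 3 := balance=223981
4. pay 33276 -> balance=194019
5. pay 28570 -> balance=168320
6. pay 34589 -> balance=136222
7. pay 33190 -> balance=105048
8. pay 31322 -> balance=75280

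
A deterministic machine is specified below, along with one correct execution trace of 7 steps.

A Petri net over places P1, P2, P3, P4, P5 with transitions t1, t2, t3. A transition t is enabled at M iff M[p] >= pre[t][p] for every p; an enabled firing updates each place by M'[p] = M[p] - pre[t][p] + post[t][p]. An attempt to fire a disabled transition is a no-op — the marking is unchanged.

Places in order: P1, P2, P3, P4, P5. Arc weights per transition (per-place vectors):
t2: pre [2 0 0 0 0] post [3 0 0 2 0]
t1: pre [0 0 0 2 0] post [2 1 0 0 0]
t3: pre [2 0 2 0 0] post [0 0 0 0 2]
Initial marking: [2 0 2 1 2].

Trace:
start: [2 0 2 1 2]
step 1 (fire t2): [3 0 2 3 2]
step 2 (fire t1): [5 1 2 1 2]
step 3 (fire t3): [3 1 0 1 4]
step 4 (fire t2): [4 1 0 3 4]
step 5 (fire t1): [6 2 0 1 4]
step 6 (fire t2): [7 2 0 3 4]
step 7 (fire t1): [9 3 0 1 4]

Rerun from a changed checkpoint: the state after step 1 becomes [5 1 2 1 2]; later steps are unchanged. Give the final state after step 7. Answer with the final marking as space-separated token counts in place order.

state after step 1 := [5 1 2 1 2]
step 2 (fire t1): [5 1 2 1 2]
step 3 (fire t3): [3 1 0 1 4]
step 4 (fire t2): [4 1 0 3 4]
step 5 (fire t1): [6 2 0 1 4]
step 6 (fire t2): [7 2 0 3 4]
step 7 (fire t1): [9 3 0 1 4]

9 3 0 1 4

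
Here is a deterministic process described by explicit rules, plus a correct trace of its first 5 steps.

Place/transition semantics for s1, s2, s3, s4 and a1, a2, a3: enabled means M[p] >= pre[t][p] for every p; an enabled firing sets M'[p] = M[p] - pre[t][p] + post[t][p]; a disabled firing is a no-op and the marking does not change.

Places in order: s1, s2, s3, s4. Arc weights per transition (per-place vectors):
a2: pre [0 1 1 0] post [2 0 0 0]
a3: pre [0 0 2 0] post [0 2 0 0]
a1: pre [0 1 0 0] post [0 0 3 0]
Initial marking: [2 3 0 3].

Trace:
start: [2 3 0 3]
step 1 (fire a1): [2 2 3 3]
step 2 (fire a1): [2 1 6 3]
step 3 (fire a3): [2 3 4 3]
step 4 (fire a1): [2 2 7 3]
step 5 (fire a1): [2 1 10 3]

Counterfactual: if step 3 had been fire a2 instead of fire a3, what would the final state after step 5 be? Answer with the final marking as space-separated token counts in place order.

4 0 5 3

(re-executing from step 3 with the substitution; state before step 3: [2 1 6 3])
step 3 (fire a2): [4 0 5 3]
step 4 (fire a1): [4 0 5 3]
step 5 (fire a1): [4 0 5 3]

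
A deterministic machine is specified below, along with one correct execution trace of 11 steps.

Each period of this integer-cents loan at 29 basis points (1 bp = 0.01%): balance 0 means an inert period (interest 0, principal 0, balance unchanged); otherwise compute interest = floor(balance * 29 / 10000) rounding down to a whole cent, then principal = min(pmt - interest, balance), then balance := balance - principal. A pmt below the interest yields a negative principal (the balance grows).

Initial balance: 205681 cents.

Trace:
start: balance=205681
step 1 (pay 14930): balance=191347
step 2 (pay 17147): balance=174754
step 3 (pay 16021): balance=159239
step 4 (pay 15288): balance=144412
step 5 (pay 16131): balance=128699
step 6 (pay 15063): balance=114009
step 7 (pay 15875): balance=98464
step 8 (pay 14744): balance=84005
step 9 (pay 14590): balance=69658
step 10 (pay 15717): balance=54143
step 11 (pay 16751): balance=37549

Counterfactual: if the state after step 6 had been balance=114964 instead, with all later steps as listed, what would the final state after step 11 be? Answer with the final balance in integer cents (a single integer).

state after step 6 := balance=114964
step 7 (pay 15875): balance=99422
step 8 (pay 14744): balance=84966
step 9 (pay 14590): balance=70622
step 10 (pay 15717): balance=55109
step 11 (pay 16751): balance=38517

38517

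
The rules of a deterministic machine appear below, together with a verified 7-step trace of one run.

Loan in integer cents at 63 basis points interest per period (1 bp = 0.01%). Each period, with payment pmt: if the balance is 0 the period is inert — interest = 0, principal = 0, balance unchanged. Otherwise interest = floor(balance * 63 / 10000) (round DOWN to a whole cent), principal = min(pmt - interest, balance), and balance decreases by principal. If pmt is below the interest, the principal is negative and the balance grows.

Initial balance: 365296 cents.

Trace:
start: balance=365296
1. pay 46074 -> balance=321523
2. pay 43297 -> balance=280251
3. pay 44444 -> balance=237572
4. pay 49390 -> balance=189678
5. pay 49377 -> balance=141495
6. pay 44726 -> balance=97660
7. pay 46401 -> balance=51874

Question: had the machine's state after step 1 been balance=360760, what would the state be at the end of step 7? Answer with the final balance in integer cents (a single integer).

92618

state after step 1 := balance=360760
2. pay 43297 -> balance=319735
3. pay 44444 -> balance=277305
4. pay 49390 -> balance=229662
5. pay 49377 -> balance=181731
6. pay 44726 -> balance=138149
7. pay 46401 -> balance=92618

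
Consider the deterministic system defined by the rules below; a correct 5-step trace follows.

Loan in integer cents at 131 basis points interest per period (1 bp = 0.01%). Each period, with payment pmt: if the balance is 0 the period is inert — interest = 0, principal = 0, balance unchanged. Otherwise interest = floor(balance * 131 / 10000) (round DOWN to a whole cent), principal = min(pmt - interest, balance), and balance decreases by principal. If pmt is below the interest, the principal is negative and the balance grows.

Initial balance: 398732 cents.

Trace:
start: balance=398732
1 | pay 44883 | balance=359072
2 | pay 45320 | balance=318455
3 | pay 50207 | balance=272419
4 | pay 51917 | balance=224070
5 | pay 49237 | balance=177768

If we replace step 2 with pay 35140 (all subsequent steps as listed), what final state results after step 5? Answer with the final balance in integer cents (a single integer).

188354

(re-executing from step 2 with the substitution; state before step 2: balance=359072)
2 | pay 35140 | balance=328635
3 | pay 50207 | balance=282733
4 | pay 51917 | balance=234519
5 | pay 49237 | balance=188354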